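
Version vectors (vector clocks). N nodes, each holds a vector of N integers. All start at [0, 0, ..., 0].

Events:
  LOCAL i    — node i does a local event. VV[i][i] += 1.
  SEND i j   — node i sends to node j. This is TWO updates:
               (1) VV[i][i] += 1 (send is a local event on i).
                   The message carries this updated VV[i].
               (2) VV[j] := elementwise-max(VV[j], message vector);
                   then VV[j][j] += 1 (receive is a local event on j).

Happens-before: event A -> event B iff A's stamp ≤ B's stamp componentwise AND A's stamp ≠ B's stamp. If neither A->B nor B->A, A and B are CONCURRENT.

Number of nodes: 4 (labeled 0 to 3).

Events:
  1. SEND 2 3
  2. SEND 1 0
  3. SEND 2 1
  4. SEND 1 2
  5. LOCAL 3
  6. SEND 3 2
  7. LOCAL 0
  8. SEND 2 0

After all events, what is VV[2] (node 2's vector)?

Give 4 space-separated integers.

Initial: VV[0]=[0, 0, 0, 0]
Initial: VV[1]=[0, 0, 0, 0]
Initial: VV[2]=[0, 0, 0, 0]
Initial: VV[3]=[0, 0, 0, 0]
Event 1: SEND 2->3: VV[2][2]++ -> VV[2]=[0, 0, 1, 0], msg_vec=[0, 0, 1, 0]; VV[3]=max(VV[3],msg_vec) then VV[3][3]++ -> VV[3]=[0, 0, 1, 1]
Event 2: SEND 1->0: VV[1][1]++ -> VV[1]=[0, 1, 0, 0], msg_vec=[0, 1, 0, 0]; VV[0]=max(VV[0],msg_vec) then VV[0][0]++ -> VV[0]=[1, 1, 0, 0]
Event 3: SEND 2->1: VV[2][2]++ -> VV[2]=[0, 0, 2, 0], msg_vec=[0, 0, 2, 0]; VV[1]=max(VV[1],msg_vec) then VV[1][1]++ -> VV[1]=[0, 2, 2, 0]
Event 4: SEND 1->2: VV[1][1]++ -> VV[1]=[0, 3, 2, 0], msg_vec=[0, 3, 2, 0]; VV[2]=max(VV[2],msg_vec) then VV[2][2]++ -> VV[2]=[0, 3, 3, 0]
Event 5: LOCAL 3: VV[3][3]++ -> VV[3]=[0, 0, 1, 2]
Event 6: SEND 3->2: VV[3][3]++ -> VV[3]=[0, 0, 1, 3], msg_vec=[0, 0, 1, 3]; VV[2]=max(VV[2],msg_vec) then VV[2][2]++ -> VV[2]=[0, 3, 4, 3]
Event 7: LOCAL 0: VV[0][0]++ -> VV[0]=[2, 1, 0, 0]
Event 8: SEND 2->0: VV[2][2]++ -> VV[2]=[0, 3, 5, 3], msg_vec=[0, 3, 5, 3]; VV[0]=max(VV[0],msg_vec) then VV[0][0]++ -> VV[0]=[3, 3, 5, 3]
Final vectors: VV[0]=[3, 3, 5, 3]; VV[1]=[0, 3, 2, 0]; VV[2]=[0, 3, 5, 3]; VV[3]=[0, 0, 1, 3]

Answer: 0 3 5 3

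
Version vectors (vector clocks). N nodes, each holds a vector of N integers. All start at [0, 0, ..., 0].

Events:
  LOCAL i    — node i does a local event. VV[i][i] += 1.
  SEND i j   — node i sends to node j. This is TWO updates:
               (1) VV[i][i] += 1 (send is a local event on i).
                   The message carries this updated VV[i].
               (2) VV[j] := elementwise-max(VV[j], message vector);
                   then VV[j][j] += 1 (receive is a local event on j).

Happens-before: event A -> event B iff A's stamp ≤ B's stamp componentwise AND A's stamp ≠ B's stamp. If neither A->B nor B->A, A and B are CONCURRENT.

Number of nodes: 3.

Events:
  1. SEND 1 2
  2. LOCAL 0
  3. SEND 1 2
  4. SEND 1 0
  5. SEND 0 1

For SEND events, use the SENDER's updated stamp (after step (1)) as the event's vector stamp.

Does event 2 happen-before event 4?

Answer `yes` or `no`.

Initial: VV[0]=[0, 0, 0]
Initial: VV[1]=[0, 0, 0]
Initial: VV[2]=[0, 0, 0]
Event 1: SEND 1->2: VV[1][1]++ -> VV[1]=[0, 1, 0], msg_vec=[0, 1, 0]; VV[2]=max(VV[2],msg_vec) then VV[2][2]++ -> VV[2]=[0, 1, 1]
Event 2: LOCAL 0: VV[0][0]++ -> VV[0]=[1, 0, 0]
Event 3: SEND 1->2: VV[1][1]++ -> VV[1]=[0, 2, 0], msg_vec=[0, 2, 0]; VV[2]=max(VV[2],msg_vec) then VV[2][2]++ -> VV[2]=[0, 2, 2]
Event 4: SEND 1->0: VV[1][1]++ -> VV[1]=[0, 3, 0], msg_vec=[0, 3, 0]; VV[0]=max(VV[0],msg_vec) then VV[0][0]++ -> VV[0]=[2, 3, 0]
Event 5: SEND 0->1: VV[0][0]++ -> VV[0]=[3, 3, 0], msg_vec=[3, 3, 0]; VV[1]=max(VV[1],msg_vec) then VV[1][1]++ -> VV[1]=[3, 4, 0]
Event 2 stamp: [1, 0, 0]
Event 4 stamp: [0, 3, 0]
[1, 0, 0] <= [0, 3, 0]? False. Equal? False. Happens-before: False

Answer: no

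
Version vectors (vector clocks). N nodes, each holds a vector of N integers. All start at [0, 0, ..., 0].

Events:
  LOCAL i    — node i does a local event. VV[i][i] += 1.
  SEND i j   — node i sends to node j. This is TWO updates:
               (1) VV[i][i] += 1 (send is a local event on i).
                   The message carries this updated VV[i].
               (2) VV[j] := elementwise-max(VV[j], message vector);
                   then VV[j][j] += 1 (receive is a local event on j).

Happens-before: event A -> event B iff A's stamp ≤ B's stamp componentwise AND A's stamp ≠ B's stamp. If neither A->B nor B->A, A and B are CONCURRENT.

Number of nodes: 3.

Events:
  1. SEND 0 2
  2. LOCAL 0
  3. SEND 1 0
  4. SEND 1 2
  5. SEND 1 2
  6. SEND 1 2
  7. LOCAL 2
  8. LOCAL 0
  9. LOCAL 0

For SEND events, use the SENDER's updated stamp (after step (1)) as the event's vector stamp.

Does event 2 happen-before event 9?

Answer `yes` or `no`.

Initial: VV[0]=[0, 0, 0]
Initial: VV[1]=[0, 0, 0]
Initial: VV[2]=[0, 0, 0]
Event 1: SEND 0->2: VV[0][0]++ -> VV[0]=[1, 0, 0], msg_vec=[1, 0, 0]; VV[2]=max(VV[2],msg_vec) then VV[2][2]++ -> VV[2]=[1, 0, 1]
Event 2: LOCAL 0: VV[0][0]++ -> VV[0]=[2, 0, 0]
Event 3: SEND 1->0: VV[1][1]++ -> VV[1]=[0, 1, 0], msg_vec=[0, 1, 0]; VV[0]=max(VV[0],msg_vec) then VV[0][0]++ -> VV[0]=[3, 1, 0]
Event 4: SEND 1->2: VV[1][1]++ -> VV[1]=[0, 2, 0], msg_vec=[0, 2, 0]; VV[2]=max(VV[2],msg_vec) then VV[2][2]++ -> VV[2]=[1, 2, 2]
Event 5: SEND 1->2: VV[1][1]++ -> VV[1]=[0, 3, 0], msg_vec=[0, 3, 0]; VV[2]=max(VV[2],msg_vec) then VV[2][2]++ -> VV[2]=[1, 3, 3]
Event 6: SEND 1->2: VV[1][1]++ -> VV[1]=[0, 4, 0], msg_vec=[0, 4, 0]; VV[2]=max(VV[2],msg_vec) then VV[2][2]++ -> VV[2]=[1, 4, 4]
Event 7: LOCAL 2: VV[2][2]++ -> VV[2]=[1, 4, 5]
Event 8: LOCAL 0: VV[0][0]++ -> VV[0]=[4, 1, 0]
Event 9: LOCAL 0: VV[0][0]++ -> VV[0]=[5, 1, 0]
Event 2 stamp: [2, 0, 0]
Event 9 stamp: [5, 1, 0]
[2, 0, 0] <= [5, 1, 0]? True. Equal? False. Happens-before: True

Answer: yes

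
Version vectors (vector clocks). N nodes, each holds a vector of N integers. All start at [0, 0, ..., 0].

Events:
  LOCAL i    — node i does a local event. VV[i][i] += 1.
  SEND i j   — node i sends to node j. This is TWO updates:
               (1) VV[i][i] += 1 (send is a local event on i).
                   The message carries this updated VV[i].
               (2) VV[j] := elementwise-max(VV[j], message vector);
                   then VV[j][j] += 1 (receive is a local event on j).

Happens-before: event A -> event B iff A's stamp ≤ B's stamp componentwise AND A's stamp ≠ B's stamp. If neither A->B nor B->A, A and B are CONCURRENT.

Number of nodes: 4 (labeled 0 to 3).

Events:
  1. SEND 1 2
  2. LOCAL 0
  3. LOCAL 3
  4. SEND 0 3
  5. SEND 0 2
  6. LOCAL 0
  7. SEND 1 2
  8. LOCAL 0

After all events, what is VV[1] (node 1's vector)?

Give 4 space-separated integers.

Answer: 0 2 0 0

Derivation:
Initial: VV[0]=[0, 0, 0, 0]
Initial: VV[1]=[0, 0, 0, 0]
Initial: VV[2]=[0, 0, 0, 0]
Initial: VV[3]=[0, 0, 0, 0]
Event 1: SEND 1->2: VV[1][1]++ -> VV[1]=[0, 1, 0, 0], msg_vec=[0, 1, 0, 0]; VV[2]=max(VV[2],msg_vec) then VV[2][2]++ -> VV[2]=[0, 1, 1, 0]
Event 2: LOCAL 0: VV[0][0]++ -> VV[0]=[1, 0, 0, 0]
Event 3: LOCAL 3: VV[3][3]++ -> VV[3]=[0, 0, 0, 1]
Event 4: SEND 0->3: VV[0][0]++ -> VV[0]=[2, 0, 0, 0], msg_vec=[2, 0, 0, 0]; VV[3]=max(VV[3],msg_vec) then VV[3][3]++ -> VV[3]=[2, 0, 0, 2]
Event 5: SEND 0->2: VV[0][0]++ -> VV[0]=[3, 0, 0, 0], msg_vec=[3, 0, 0, 0]; VV[2]=max(VV[2],msg_vec) then VV[2][2]++ -> VV[2]=[3, 1, 2, 0]
Event 6: LOCAL 0: VV[0][0]++ -> VV[0]=[4, 0, 0, 0]
Event 7: SEND 1->2: VV[1][1]++ -> VV[1]=[0, 2, 0, 0], msg_vec=[0, 2, 0, 0]; VV[2]=max(VV[2],msg_vec) then VV[2][2]++ -> VV[2]=[3, 2, 3, 0]
Event 8: LOCAL 0: VV[0][0]++ -> VV[0]=[5, 0, 0, 0]
Final vectors: VV[0]=[5, 0, 0, 0]; VV[1]=[0, 2, 0, 0]; VV[2]=[3, 2, 3, 0]; VV[3]=[2, 0, 0, 2]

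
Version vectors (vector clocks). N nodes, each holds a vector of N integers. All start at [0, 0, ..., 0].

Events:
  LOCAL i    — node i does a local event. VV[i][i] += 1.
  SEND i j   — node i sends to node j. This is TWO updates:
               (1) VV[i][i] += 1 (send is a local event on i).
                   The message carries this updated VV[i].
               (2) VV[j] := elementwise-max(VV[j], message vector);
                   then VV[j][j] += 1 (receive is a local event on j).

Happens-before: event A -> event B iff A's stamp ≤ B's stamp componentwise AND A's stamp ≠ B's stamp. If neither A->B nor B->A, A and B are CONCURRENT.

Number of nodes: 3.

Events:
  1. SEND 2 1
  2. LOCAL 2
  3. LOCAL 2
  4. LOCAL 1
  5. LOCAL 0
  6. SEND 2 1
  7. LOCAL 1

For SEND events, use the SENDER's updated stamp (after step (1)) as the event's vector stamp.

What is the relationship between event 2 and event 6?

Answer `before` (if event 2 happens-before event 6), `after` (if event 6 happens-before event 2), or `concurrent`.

Initial: VV[0]=[0, 0, 0]
Initial: VV[1]=[0, 0, 0]
Initial: VV[2]=[0, 0, 0]
Event 1: SEND 2->1: VV[2][2]++ -> VV[2]=[0, 0, 1], msg_vec=[0, 0, 1]; VV[1]=max(VV[1],msg_vec) then VV[1][1]++ -> VV[1]=[0, 1, 1]
Event 2: LOCAL 2: VV[2][2]++ -> VV[2]=[0, 0, 2]
Event 3: LOCAL 2: VV[2][2]++ -> VV[2]=[0, 0, 3]
Event 4: LOCAL 1: VV[1][1]++ -> VV[1]=[0, 2, 1]
Event 5: LOCAL 0: VV[0][0]++ -> VV[0]=[1, 0, 0]
Event 6: SEND 2->1: VV[2][2]++ -> VV[2]=[0, 0, 4], msg_vec=[0, 0, 4]; VV[1]=max(VV[1],msg_vec) then VV[1][1]++ -> VV[1]=[0, 3, 4]
Event 7: LOCAL 1: VV[1][1]++ -> VV[1]=[0, 4, 4]
Event 2 stamp: [0, 0, 2]
Event 6 stamp: [0, 0, 4]
[0, 0, 2] <= [0, 0, 4]? True
[0, 0, 4] <= [0, 0, 2]? False
Relation: before

Answer: before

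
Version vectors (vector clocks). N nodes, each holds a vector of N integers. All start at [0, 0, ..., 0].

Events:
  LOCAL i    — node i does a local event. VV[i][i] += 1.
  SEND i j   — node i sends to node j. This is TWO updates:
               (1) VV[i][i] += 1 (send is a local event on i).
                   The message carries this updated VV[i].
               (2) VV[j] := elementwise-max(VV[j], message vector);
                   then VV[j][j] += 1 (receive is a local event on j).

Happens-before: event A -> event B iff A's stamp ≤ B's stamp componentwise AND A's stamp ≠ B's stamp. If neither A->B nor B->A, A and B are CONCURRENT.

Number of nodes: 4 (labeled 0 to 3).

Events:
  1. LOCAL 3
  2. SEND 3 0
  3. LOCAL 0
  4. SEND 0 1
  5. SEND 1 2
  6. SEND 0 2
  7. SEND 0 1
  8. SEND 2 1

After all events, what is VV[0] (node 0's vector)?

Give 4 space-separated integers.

Initial: VV[0]=[0, 0, 0, 0]
Initial: VV[1]=[0, 0, 0, 0]
Initial: VV[2]=[0, 0, 0, 0]
Initial: VV[3]=[0, 0, 0, 0]
Event 1: LOCAL 3: VV[3][3]++ -> VV[3]=[0, 0, 0, 1]
Event 2: SEND 3->0: VV[3][3]++ -> VV[3]=[0, 0, 0, 2], msg_vec=[0, 0, 0, 2]; VV[0]=max(VV[0],msg_vec) then VV[0][0]++ -> VV[0]=[1, 0, 0, 2]
Event 3: LOCAL 0: VV[0][0]++ -> VV[0]=[2, 0, 0, 2]
Event 4: SEND 0->1: VV[0][0]++ -> VV[0]=[3, 0, 0, 2], msg_vec=[3, 0, 0, 2]; VV[1]=max(VV[1],msg_vec) then VV[1][1]++ -> VV[1]=[3, 1, 0, 2]
Event 5: SEND 1->2: VV[1][1]++ -> VV[1]=[3, 2, 0, 2], msg_vec=[3, 2, 0, 2]; VV[2]=max(VV[2],msg_vec) then VV[2][2]++ -> VV[2]=[3, 2, 1, 2]
Event 6: SEND 0->2: VV[0][0]++ -> VV[0]=[4, 0, 0, 2], msg_vec=[4, 0, 0, 2]; VV[2]=max(VV[2],msg_vec) then VV[2][2]++ -> VV[2]=[4, 2, 2, 2]
Event 7: SEND 0->1: VV[0][0]++ -> VV[0]=[5, 0, 0, 2], msg_vec=[5, 0, 0, 2]; VV[1]=max(VV[1],msg_vec) then VV[1][1]++ -> VV[1]=[5, 3, 0, 2]
Event 8: SEND 2->1: VV[2][2]++ -> VV[2]=[4, 2, 3, 2], msg_vec=[4, 2, 3, 2]; VV[1]=max(VV[1],msg_vec) then VV[1][1]++ -> VV[1]=[5, 4, 3, 2]
Final vectors: VV[0]=[5, 0, 0, 2]; VV[1]=[5, 4, 3, 2]; VV[2]=[4, 2, 3, 2]; VV[3]=[0, 0, 0, 2]

Answer: 5 0 0 2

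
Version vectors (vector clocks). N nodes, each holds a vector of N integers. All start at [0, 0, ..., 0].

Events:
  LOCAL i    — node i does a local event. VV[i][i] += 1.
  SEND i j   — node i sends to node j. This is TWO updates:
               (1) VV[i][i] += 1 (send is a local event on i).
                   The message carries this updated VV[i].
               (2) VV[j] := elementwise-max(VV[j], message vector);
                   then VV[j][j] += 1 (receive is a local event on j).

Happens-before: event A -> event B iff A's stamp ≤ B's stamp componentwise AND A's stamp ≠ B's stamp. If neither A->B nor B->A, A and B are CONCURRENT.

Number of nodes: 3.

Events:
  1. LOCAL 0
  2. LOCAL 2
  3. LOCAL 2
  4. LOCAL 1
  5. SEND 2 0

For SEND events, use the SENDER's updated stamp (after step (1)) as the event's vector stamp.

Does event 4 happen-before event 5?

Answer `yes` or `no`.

Answer: no

Derivation:
Initial: VV[0]=[0, 0, 0]
Initial: VV[1]=[0, 0, 0]
Initial: VV[2]=[0, 0, 0]
Event 1: LOCAL 0: VV[0][0]++ -> VV[0]=[1, 0, 0]
Event 2: LOCAL 2: VV[2][2]++ -> VV[2]=[0, 0, 1]
Event 3: LOCAL 2: VV[2][2]++ -> VV[2]=[0, 0, 2]
Event 4: LOCAL 1: VV[1][1]++ -> VV[1]=[0, 1, 0]
Event 5: SEND 2->0: VV[2][2]++ -> VV[2]=[0, 0, 3], msg_vec=[0, 0, 3]; VV[0]=max(VV[0],msg_vec) then VV[0][0]++ -> VV[0]=[2, 0, 3]
Event 4 stamp: [0, 1, 0]
Event 5 stamp: [0, 0, 3]
[0, 1, 0] <= [0, 0, 3]? False. Equal? False. Happens-before: False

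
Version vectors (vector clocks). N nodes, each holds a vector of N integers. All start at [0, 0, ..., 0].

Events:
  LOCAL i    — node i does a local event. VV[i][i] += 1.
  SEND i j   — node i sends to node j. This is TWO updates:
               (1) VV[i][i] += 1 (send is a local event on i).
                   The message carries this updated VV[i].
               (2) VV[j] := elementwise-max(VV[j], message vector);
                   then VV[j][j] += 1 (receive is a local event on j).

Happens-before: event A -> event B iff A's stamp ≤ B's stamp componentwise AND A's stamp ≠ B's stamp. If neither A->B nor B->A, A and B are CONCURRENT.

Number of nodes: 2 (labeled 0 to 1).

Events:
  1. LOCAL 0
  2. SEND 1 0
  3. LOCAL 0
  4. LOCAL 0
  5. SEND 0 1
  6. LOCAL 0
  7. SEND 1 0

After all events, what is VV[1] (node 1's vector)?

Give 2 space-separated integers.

Initial: VV[0]=[0, 0]
Initial: VV[1]=[0, 0]
Event 1: LOCAL 0: VV[0][0]++ -> VV[0]=[1, 0]
Event 2: SEND 1->0: VV[1][1]++ -> VV[1]=[0, 1], msg_vec=[0, 1]; VV[0]=max(VV[0],msg_vec) then VV[0][0]++ -> VV[0]=[2, 1]
Event 3: LOCAL 0: VV[0][0]++ -> VV[0]=[3, 1]
Event 4: LOCAL 0: VV[0][0]++ -> VV[0]=[4, 1]
Event 5: SEND 0->1: VV[0][0]++ -> VV[0]=[5, 1], msg_vec=[5, 1]; VV[1]=max(VV[1],msg_vec) then VV[1][1]++ -> VV[1]=[5, 2]
Event 6: LOCAL 0: VV[0][0]++ -> VV[0]=[6, 1]
Event 7: SEND 1->0: VV[1][1]++ -> VV[1]=[5, 3], msg_vec=[5, 3]; VV[0]=max(VV[0],msg_vec) then VV[0][0]++ -> VV[0]=[7, 3]
Final vectors: VV[0]=[7, 3]; VV[1]=[5, 3]

Answer: 5 3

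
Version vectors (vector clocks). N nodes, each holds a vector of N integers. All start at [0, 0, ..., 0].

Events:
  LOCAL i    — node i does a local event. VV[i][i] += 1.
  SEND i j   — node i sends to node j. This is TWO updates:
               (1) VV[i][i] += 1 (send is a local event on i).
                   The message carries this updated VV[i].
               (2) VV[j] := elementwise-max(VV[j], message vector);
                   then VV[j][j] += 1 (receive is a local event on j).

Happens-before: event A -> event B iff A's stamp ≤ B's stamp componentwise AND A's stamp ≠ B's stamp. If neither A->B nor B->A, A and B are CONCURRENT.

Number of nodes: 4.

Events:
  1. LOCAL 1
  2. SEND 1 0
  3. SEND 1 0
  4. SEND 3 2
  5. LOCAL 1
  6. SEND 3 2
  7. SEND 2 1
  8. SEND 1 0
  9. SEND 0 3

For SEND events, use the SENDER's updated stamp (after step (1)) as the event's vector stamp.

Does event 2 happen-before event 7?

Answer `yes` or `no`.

Initial: VV[0]=[0, 0, 0, 0]
Initial: VV[1]=[0, 0, 0, 0]
Initial: VV[2]=[0, 0, 0, 0]
Initial: VV[3]=[0, 0, 0, 0]
Event 1: LOCAL 1: VV[1][1]++ -> VV[1]=[0, 1, 0, 0]
Event 2: SEND 1->0: VV[1][1]++ -> VV[1]=[0, 2, 0, 0], msg_vec=[0, 2, 0, 0]; VV[0]=max(VV[0],msg_vec) then VV[0][0]++ -> VV[0]=[1, 2, 0, 0]
Event 3: SEND 1->0: VV[1][1]++ -> VV[1]=[0, 3, 0, 0], msg_vec=[0, 3, 0, 0]; VV[0]=max(VV[0],msg_vec) then VV[0][0]++ -> VV[0]=[2, 3, 0, 0]
Event 4: SEND 3->2: VV[3][3]++ -> VV[3]=[0, 0, 0, 1], msg_vec=[0, 0, 0, 1]; VV[2]=max(VV[2],msg_vec) then VV[2][2]++ -> VV[2]=[0, 0, 1, 1]
Event 5: LOCAL 1: VV[1][1]++ -> VV[1]=[0, 4, 0, 0]
Event 6: SEND 3->2: VV[3][3]++ -> VV[3]=[0, 0, 0, 2], msg_vec=[0, 0, 0, 2]; VV[2]=max(VV[2],msg_vec) then VV[2][2]++ -> VV[2]=[0, 0, 2, 2]
Event 7: SEND 2->1: VV[2][2]++ -> VV[2]=[0, 0, 3, 2], msg_vec=[0, 0, 3, 2]; VV[1]=max(VV[1],msg_vec) then VV[1][1]++ -> VV[1]=[0, 5, 3, 2]
Event 8: SEND 1->0: VV[1][1]++ -> VV[1]=[0, 6, 3, 2], msg_vec=[0, 6, 3, 2]; VV[0]=max(VV[0],msg_vec) then VV[0][0]++ -> VV[0]=[3, 6, 3, 2]
Event 9: SEND 0->3: VV[0][0]++ -> VV[0]=[4, 6, 3, 2], msg_vec=[4, 6, 3, 2]; VV[3]=max(VV[3],msg_vec) then VV[3][3]++ -> VV[3]=[4, 6, 3, 3]
Event 2 stamp: [0, 2, 0, 0]
Event 7 stamp: [0, 0, 3, 2]
[0, 2, 0, 0] <= [0, 0, 3, 2]? False. Equal? False. Happens-before: False

Answer: no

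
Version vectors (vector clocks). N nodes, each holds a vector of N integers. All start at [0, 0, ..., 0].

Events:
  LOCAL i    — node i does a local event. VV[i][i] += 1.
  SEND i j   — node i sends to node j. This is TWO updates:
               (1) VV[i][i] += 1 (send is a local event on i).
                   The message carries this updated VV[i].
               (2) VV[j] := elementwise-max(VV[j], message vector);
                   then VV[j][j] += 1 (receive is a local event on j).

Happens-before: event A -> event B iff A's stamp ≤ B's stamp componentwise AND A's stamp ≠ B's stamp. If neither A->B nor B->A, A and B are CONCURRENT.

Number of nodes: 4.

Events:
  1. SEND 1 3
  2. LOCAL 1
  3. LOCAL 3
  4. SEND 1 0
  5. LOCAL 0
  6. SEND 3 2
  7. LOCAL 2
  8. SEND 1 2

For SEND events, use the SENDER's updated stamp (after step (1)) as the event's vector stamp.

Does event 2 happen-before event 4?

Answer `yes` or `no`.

Initial: VV[0]=[0, 0, 0, 0]
Initial: VV[1]=[0, 0, 0, 0]
Initial: VV[2]=[0, 0, 0, 0]
Initial: VV[3]=[0, 0, 0, 0]
Event 1: SEND 1->3: VV[1][1]++ -> VV[1]=[0, 1, 0, 0], msg_vec=[0, 1, 0, 0]; VV[3]=max(VV[3],msg_vec) then VV[3][3]++ -> VV[3]=[0, 1, 0, 1]
Event 2: LOCAL 1: VV[1][1]++ -> VV[1]=[0, 2, 0, 0]
Event 3: LOCAL 3: VV[3][3]++ -> VV[3]=[0, 1, 0, 2]
Event 4: SEND 1->0: VV[1][1]++ -> VV[1]=[0, 3, 0, 0], msg_vec=[0, 3, 0, 0]; VV[0]=max(VV[0],msg_vec) then VV[0][0]++ -> VV[0]=[1, 3, 0, 0]
Event 5: LOCAL 0: VV[0][0]++ -> VV[0]=[2, 3, 0, 0]
Event 6: SEND 3->2: VV[3][3]++ -> VV[3]=[0, 1, 0, 3], msg_vec=[0, 1, 0, 3]; VV[2]=max(VV[2],msg_vec) then VV[2][2]++ -> VV[2]=[0, 1, 1, 3]
Event 7: LOCAL 2: VV[2][2]++ -> VV[2]=[0, 1, 2, 3]
Event 8: SEND 1->2: VV[1][1]++ -> VV[1]=[0, 4, 0, 0], msg_vec=[0, 4, 0, 0]; VV[2]=max(VV[2],msg_vec) then VV[2][2]++ -> VV[2]=[0, 4, 3, 3]
Event 2 stamp: [0, 2, 0, 0]
Event 4 stamp: [0, 3, 0, 0]
[0, 2, 0, 0] <= [0, 3, 0, 0]? True. Equal? False. Happens-before: True

Answer: yes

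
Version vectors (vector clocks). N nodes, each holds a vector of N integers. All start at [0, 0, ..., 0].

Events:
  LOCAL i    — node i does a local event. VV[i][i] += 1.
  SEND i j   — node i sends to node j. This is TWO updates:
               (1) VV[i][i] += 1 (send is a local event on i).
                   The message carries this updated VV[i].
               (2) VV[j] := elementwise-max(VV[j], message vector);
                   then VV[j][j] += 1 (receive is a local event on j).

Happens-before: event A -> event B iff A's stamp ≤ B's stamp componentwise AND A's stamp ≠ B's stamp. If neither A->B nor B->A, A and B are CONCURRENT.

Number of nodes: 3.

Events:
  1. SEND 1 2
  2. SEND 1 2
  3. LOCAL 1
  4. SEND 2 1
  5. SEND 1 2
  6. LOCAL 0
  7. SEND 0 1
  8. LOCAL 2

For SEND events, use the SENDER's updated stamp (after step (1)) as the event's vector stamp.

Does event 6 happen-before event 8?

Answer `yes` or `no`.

Initial: VV[0]=[0, 0, 0]
Initial: VV[1]=[0, 0, 0]
Initial: VV[2]=[0, 0, 0]
Event 1: SEND 1->2: VV[1][1]++ -> VV[1]=[0, 1, 0], msg_vec=[0, 1, 0]; VV[2]=max(VV[2],msg_vec) then VV[2][2]++ -> VV[2]=[0, 1, 1]
Event 2: SEND 1->2: VV[1][1]++ -> VV[1]=[0, 2, 0], msg_vec=[0, 2, 0]; VV[2]=max(VV[2],msg_vec) then VV[2][2]++ -> VV[2]=[0, 2, 2]
Event 3: LOCAL 1: VV[1][1]++ -> VV[1]=[0, 3, 0]
Event 4: SEND 2->1: VV[2][2]++ -> VV[2]=[0, 2, 3], msg_vec=[0, 2, 3]; VV[1]=max(VV[1],msg_vec) then VV[1][1]++ -> VV[1]=[0, 4, 3]
Event 5: SEND 1->2: VV[1][1]++ -> VV[1]=[0, 5, 3], msg_vec=[0, 5, 3]; VV[2]=max(VV[2],msg_vec) then VV[2][2]++ -> VV[2]=[0, 5, 4]
Event 6: LOCAL 0: VV[0][0]++ -> VV[0]=[1, 0, 0]
Event 7: SEND 0->1: VV[0][0]++ -> VV[0]=[2, 0, 0], msg_vec=[2, 0, 0]; VV[1]=max(VV[1],msg_vec) then VV[1][1]++ -> VV[1]=[2, 6, 3]
Event 8: LOCAL 2: VV[2][2]++ -> VV[2]=[0, 5, 5]
Event 6 stamp: [1, 0, 0]
Event 8 stamp: [0, 5, 5]
[1, 0, 0] <= [0, 5, 5]? False. Equal? False. Happens-before: False

Answer: no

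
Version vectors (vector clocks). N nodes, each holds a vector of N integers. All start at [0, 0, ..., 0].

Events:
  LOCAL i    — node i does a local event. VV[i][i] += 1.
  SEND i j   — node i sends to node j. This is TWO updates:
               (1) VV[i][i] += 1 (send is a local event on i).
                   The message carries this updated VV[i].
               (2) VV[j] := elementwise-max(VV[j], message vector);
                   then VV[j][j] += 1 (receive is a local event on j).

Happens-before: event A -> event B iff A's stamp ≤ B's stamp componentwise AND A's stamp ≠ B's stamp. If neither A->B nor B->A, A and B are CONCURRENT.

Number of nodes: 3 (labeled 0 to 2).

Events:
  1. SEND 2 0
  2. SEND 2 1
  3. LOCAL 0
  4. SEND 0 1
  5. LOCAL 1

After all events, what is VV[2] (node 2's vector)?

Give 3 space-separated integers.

Initial: VV[0]=[0, 0, 0]
Initial: VV[1]=[0, 0, 0]
Initial: VV[2]=[0, 0, 0]
Event 1: SEND 2->0: VV[2][2]++ -> VV[2]=[0, 0, 1], msg_vec=[0, 0, 1]; VV[0]=max(VV[0],msg_vec) then VV[0][0]++ -> VV[0]=[1, 0, 1]
Event 2: SEND 2->1: VV[2][2]++ -> VV[2]=[0, 0, 2], msg_vec=[0, 0, 2]; VV[1]=max(VV[1],msg_vec) then VV[1][1]++ -> VV[1]=[0, 1, 2]
Event 3: LOCAL 0: VV[0][0]++ -> VV[0]=[2, 0, 1]
Event 4: SEND 0->1: VV[0][0]++ -> VV[0]=[3, 0, 1], msg_vec=[3, 0, 1]; VV[1]=max(VV[1],msg_vec) then VV[1][1]++ -> VV[1]=[3, 2, 2]
Event 5: LOCAL 1: VV[1][1]++ -> VV[1]=[3, 3, 2]
Final vectors: VV[0]=[3, 0, 1]; VV[1]=[3, 3, 2]; VV[2]=[0, 0, 2]

Answer: 0 0 2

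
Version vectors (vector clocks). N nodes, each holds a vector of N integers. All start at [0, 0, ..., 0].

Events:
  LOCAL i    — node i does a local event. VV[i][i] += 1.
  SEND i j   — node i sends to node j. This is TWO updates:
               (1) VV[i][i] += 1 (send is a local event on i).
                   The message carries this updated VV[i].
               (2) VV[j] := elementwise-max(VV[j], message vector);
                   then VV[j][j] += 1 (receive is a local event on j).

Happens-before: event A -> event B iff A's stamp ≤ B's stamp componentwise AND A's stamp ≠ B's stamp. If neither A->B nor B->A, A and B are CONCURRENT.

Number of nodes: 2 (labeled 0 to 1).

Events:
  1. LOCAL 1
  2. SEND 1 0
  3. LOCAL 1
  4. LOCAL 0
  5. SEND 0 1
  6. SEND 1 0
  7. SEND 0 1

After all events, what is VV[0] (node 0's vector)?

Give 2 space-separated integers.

Initial: VV[0]=[0, 0]
Initial: VV[1]=[0, 0]
Event 1: LOCAL 1: VV[1][1]++ -> VV[1]=[0, 1]
Event 2: SEND 1->0: VV[1][1]++ -> VV[1]=[0, 2], msg_vec=[0, 2]; VV[0]=max(VV[0],msg_vec) then VV[0][0]++ -> VV[0]=[1, 2]
Event 3: LOCAL 1: VV[1][1]++ -> VV[1]=[0, 3]
Event 4: LOCAL 0: VV[0][0]++ -> VV[0]=[2, 2]
Event 5: SEND 0->1: VV[0][0]++ -> VV[0]=[3, 2], msg_vec=[3, 2]; VV[1]=max(VV[1],msg_vec) then VV[1][1]++ -> VV[1]=[3, 4]
Event 6: SEND 1->0: VV[1][1]++ -> VV[1]=[3, 5], msg_vec=[3, 5]; VV[0]=max(VV[0],msg_vec) then VV[0][0]++ -> VV[0]=[4, 5]
Event 7: SEND 0->1: VV[0][0]++ -> VV[0]=[5, 5], msg_vec=[5, 5]; VV[1]=max(VV[1],msg_vec) then VV[1][1]++ -> VV[1]=[5, 6]
Final vectors: VV[0]=[5, 5]; VV[1]=[5, 6]

Answer: 5 5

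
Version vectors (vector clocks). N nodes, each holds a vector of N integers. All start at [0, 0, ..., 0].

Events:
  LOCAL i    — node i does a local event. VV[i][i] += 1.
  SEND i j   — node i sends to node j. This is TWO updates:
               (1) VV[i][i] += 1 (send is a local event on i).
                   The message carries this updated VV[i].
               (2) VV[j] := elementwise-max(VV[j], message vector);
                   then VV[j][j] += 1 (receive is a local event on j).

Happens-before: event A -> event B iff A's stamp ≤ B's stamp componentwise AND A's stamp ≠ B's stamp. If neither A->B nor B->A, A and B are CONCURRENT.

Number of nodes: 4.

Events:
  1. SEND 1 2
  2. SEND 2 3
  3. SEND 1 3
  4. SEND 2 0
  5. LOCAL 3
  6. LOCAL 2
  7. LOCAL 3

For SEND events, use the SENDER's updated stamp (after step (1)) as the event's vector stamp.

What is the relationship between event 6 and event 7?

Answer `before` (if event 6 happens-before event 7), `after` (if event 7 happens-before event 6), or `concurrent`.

Initial: VV[0]=[0, 0, 0, 0]
Initial: VV[1]=[0, 0, 0, 0]
Initial: VV[2]=[0, 0, 0, 0]
Initial: VV[3]=[0, 0, 0, 0]
Event 1: SEND 1->2: VV[1][1]++ -> VV[1]=[0, 1, 0, 0], msg_vec=[0, 1, 0, 0]; VV[2]=max(VV[2],msg_vec) then VV[2][2]++ -> VV[2]=[0, 1, 1, 0]
Event 2: SEND 2->3: VV[2][2]++ -> VV[2]=[0, 1, 2, 0], msg_vec=[0, 1, 2, 0]; VV[3]=max(VV[3],msg_vec) then VV[3][3]++ -> VV[3]=[0, 1, 2, 1]
Event 3: SEND 1->3: VV[1][1]++ -> VV[1]=[0, 2, 0, 0], msg_vec=[0, 2, 0, 0]; VV[3]=max(VV[3],msg_vec) then VV[3][3]++ -> VV[3]=[0, 2, 2, 2]
Event 4: SEND 2->0: VV[2][2]++ -> VV[2]=[0, 1, 3, 0], msg_vec=[0, 1, 3, 0]; VV[0]=max(VV[0],msg_vec) then VV[0][0]++ -> VV[0]=[1, 1, 3, 0]
Event 5: LOCAL 3: VV[3][3]++ -> VV[3]=[0, 2, 2, 3]
Event 6: LOCAL 2: VV[2][2]++ -> VV[2]=[0, 1, 4, 0]
Event 7: LOCAL 3: VV[3][3]++ -> VV[3]=[0, 2, 2, 4]
Event 6 stamp: [0, 1, 4, 0]
Event 7 stamp: [0, 2, 2, 4]
[0, 1, 4, 0] <= [0, 2, 2, 4]? False
[0, 2, 2, 4] <= [0, 1, 4, 0]? False
Relation: concurrent

Answer: concurrent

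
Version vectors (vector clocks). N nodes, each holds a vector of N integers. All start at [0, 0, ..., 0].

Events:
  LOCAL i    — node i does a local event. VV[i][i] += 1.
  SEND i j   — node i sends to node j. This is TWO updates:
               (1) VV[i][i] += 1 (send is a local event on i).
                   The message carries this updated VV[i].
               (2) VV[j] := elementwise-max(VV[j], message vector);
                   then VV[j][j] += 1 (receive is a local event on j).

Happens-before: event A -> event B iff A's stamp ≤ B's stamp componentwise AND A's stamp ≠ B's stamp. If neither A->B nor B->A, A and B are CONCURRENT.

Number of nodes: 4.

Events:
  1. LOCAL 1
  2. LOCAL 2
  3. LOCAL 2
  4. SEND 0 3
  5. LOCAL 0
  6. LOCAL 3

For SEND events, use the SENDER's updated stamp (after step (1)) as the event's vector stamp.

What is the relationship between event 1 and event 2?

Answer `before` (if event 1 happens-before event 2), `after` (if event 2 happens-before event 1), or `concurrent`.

Initial: VV[0]=[0, 0, 0, 0]
Initial: VV[1]=[0, 0, 0, 0]
Initial: VV[2]=[0, 0, 0, 0]
Initial: VV[3]=[0, 0, 0, 0]
Event 1: LOCAL 1: VV[1][1]++ -> VV[1]=[0, 1, 0, 0]
Event 2: LOCAL 2: VV[2][2]++ -> VV[2]=[0, 0, 1, 0]
Event 3: LOCAL 2: VV[2][2]++ -> VV[2]=[0, 0, 2, 0]
Event 4: SEND 0->3: VV[0][0]++ -> VV[0]=[1, 0, 0, 0], msg_vec=[1, 0, 0, 0]; VV[3]=max(VV[3],msg_vec) then VV[3][3]++ -> VV[3]=[1, 0, 0, 1]
Event 5: LOCAL 0: VV[0][0]++ -> VV[0]=[2, 0, 0, 0]
Event 6: LOCAL 3: VV[3][3]++ -> VV[3]=[1, 0, 0, 2]
Event 1 stamp: [0, 1, 0, 0]
Event 2 stamp: [0, 0, 1, 0]
[0, 1, 0, 0] <= [0, 0, 1, 0]? False
[0, 0, 1, 0] <= [0, 1, 0, 0]? False
Relation: concurrent

Answer: concurrent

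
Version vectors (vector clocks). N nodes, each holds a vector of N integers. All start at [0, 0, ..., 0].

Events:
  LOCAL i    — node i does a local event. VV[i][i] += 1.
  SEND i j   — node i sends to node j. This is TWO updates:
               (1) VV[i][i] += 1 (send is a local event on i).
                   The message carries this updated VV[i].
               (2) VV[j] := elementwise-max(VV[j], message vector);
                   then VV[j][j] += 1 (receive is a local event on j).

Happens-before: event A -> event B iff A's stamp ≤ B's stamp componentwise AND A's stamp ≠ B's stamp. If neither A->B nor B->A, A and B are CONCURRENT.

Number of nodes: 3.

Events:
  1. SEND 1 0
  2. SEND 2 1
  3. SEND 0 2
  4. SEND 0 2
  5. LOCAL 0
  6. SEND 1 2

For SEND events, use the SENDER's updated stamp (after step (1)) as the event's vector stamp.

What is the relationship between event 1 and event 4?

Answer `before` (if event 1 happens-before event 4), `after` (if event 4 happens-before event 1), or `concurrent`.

Answer: before

Derivation:
Initial: VV[0]=[0, 0, 0]
Initial: VV[1]=[0, 0, 0]
Initial: VV[2]=[0, 0, 0]
Event 1: SEND 1->0: VV[1][1]++ -> VV[1]=[0, 1, 0], msg_vec=[0, 1, 0]; VV[0]=max(VV[0],msg_vec) then VV[0][0]++ -> VV[0]=[1, 1, 0]
Event 2: SEND 2->1: VV[2][2]++ -> VV[2]=[0, 0, 1], msg_vec=[0, 0, 1]; VV[1]=max(VV[1],msg_vec) then VV[1][1]++ -> VV[1]=[0, 2, 1]
Event 3: SEND 0->2: VV[0][0]++ -> VV[0]=[2, 1, 0], msg_vec=[2, 1, 0]; VV[2]=max(VV[2],msg_vec) then VV[2][2]++ -> VV[2]=[2, 1, 2]
Event 4: SEND 0->2: VV[0][0]++ -> VV[0]=[3, 1, 0], msg_vec=[3, 1, 0]; VV[2]=max(VV[2],msg_vec) then VV[2][2]++ -> VV[2]=[3, 1, 3]
Event 5: LOCAL 0: VV[0][0]++ -> VV[0]=[4, 1, 0]
Event 6: SEND 1->2: VV[1][1]++ -> VV[1]=[0, 3, 1], msg_vec=[0, 3, 1]; VV[2]=max(VV[2],msg_vec) then VV[2][2]++ -> VV[2]=[3, 3, 4]
Event 1 stamp: [0, 1, 0]
Event 4 stamp: [3, 1, 0]
[0, 1, 0] <= [3, 1, 0]? True
[3, 1, 0] <= [0, 1, 0]? False
Relation: before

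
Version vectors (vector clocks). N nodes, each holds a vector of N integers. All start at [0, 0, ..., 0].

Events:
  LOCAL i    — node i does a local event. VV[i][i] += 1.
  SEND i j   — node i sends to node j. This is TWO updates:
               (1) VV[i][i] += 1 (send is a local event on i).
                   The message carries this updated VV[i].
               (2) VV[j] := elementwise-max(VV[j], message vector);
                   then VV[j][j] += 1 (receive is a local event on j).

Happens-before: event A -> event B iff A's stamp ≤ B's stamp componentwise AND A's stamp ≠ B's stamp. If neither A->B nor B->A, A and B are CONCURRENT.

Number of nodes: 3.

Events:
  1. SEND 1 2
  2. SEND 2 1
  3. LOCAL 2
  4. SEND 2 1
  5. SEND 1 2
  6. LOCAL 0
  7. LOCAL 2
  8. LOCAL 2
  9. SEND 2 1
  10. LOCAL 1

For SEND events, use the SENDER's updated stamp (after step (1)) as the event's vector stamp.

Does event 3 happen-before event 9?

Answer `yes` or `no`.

Initial: VV[0]=[0, 0, 0]
Initial: VV[1]=[0, 0, 0]
Initial: VV[2]=[0, 0, 0]
Event 1: SEND 1->2: VV[1][1]++ -> VV[1]=[0, 1, 0], msg_vec=[0, 1, 0]; VV[2]=max(VV[2],msg_vec) then VV[2][2]++ -> VV[2]=[0, 1, 1]
Event 2: SEND 2->1: VV[2][2]++ -> VV[2]=[0, 1, 2], msg_vec=[0, 1, 2]; VV[1]=max(VV[1],msg_vec) then VV[1][1]++ -> VV[1]=[0, 2, 2]
Event 3: LOCAL 2: VV[2][2]++ -> VV[2]=[0, 1, 3]
Event 4: SEND 2->1: VV[2][2]++ -> VV[2]=[0, 1, 4], msg_vec=[0, 1, 4]; VV[1]=max(VV[1],msg_vec) then VV[1][1]++ -> VV[1]=[0, 3, 4]
Event 5: SEND 1->2: VV[1][1]++ -> VV[1]=[0, 4, 4], msg_vec=[0, 4, 4]; VV[2]=max(VV[2],msg_vec) then VV[2][2]++ -> VV[2]=[0, 4, 5]
Event 6: LOCAL 0: VV[0][0]++ -> VV[0]=[1, 0, 0]
Event 7: LOCAL 2: VV[2][2]++ -> VV[2]=[0, 4, 6]
Event 8: LOCAL 2: VV[2][2]++ -> VV[2]=[0, 4, 7]
Event 9: SEND 2->1: VV[2][2]++ -> VV[2]=[0, 4, 8], msg_vec=[0, 4, 8]; VV[1]=max(VV[1],msg_vec) then VV[1][1]++ -> VV[1]=[0, 5, 8]
Event 10: LOCAL 1: VV[1][1]++ -> VV[1]=[0, 6, 8]
Event 3 stamp: [0, 1, 3]
Event 9 stamp: [0, 4, 8]
[0, 1, 3] <= [0, 4, 8]? True. Equal? False. Happens-before: True

Answer: yes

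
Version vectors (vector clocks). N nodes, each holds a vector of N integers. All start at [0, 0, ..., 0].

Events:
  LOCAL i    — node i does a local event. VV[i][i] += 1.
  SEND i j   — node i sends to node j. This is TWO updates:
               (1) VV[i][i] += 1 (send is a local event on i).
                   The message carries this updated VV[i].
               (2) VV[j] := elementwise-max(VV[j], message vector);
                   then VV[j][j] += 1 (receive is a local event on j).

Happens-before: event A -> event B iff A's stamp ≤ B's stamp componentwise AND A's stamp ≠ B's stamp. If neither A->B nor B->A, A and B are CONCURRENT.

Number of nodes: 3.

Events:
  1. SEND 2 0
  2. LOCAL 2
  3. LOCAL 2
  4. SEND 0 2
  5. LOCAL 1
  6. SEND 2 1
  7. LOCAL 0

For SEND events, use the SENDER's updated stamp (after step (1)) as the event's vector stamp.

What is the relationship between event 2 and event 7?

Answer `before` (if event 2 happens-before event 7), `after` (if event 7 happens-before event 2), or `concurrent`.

Initial: VV[0]=[0, 0, 0]
Initial: VV[1]=[0, 0, 0]
Initial: VV[2]=[0, 0, 0]
Event 1: SEND 2->0: VV[2][2]++ -> VV[2]=[0, 0, 1], msg_vec=[0, 0, 1]; VV[0]=max(VV[0],msg_vec) then VV[0][0]++ -> VV[0]=[1, 0, 1]
Event 2: LOCAL 2: VV[2][2]++ -> VV[2]=[0, 0, 2]
Event 3: LOCAL 2: VV[2][2]++ -> VV[2]=[0, 0, 3]
Event 4: SEND 0->2: VV[0][0]++ -> VV[0]=[2, 0, 1], msg_vec=[2, 0, 1]; VV[2]=max(VV[2],msg_vec) then VV[2][2]++ -> VV[2]=[2, 0, 4]
Event 5: LOCAL 1: VV[1][1]++ -> VV[1]=[0, 1, 0]
Event 6: SEND 2->1: VV[2][2]++ -> VV[2]=[2, 0, 5], msg_vec=[2, 0, 5]; VV[1]=max(VV[1],msg_vec) then VV[1][1]++ -> VV[1]=[2, 2, 5]
Event 7: LOCAL 0: VV[0][0]++ -> VV[0]=[3, 0, 1]
Event 2 stamp: [0, 0, 2]
Event 7 stamp: [3, 0, 1]
[0, 0, 2] <= [3, 0, 1]? False
[3, 0, 1] <= [0, 0, 2]? False
Relation: concurrent

Answer: concurrent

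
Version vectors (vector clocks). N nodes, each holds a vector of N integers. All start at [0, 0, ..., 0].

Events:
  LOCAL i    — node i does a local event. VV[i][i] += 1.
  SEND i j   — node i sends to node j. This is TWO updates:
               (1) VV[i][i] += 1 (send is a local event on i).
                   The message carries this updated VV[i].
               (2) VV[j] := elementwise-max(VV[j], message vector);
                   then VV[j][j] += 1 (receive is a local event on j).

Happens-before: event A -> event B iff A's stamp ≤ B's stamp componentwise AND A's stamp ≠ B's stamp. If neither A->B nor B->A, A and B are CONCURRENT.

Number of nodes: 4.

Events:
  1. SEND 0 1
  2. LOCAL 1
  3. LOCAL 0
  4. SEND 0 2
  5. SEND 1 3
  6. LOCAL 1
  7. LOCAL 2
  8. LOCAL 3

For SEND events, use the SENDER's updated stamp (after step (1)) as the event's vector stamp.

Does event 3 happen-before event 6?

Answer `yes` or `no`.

Answer: no

Derivation:
Initial: VV[0]=[0, 0, 0, 0]
Initial: VV[1]=[0, 0, 0, 0]
Initial: VV[2]=[0, 0, 0, 0]
Initial: VV[3]=[0, 0, 0, 0]
Event 1: SEND 0->1: VV[0][0]++ -> VV[0]=[1, 0, 0, 0], msg_vec=[1, 0, 0, 0]; VV[1]=max(VV[1],msg_vec) then VV[1][1]++ -> VV[1]=[1, 1, 0, 0]
Event 2: LOCAL 1: VV[1][1]++ -> VV[1]=[1, 2, 0, 0]
Event 3: LOCAL 0: VV[0][0]++ -> VV[0]=[2, 0, 0, 0]
Event 4: SEND 0->2: VV[0][0]++ -> VV[0]=[3, 0, 0, 0], msg_vec=[3, 0, 0, 0]; VV[2]=max(VV[2],msg_vec) then VV[2][2]++ -> VV[2]=[3, 0, 1, 0]
Event 5: SEND 1->3: VV[1][1]++ -> VV[1]=[1, 3, 0, 0], msg_vec=[1, 3, 0, 0]; VV[3]=max(VV[3],msg_vec) then VV[3][3]++ -> VV[3]=[1, 3, 0, 1]
Event 6: LOCAL 1: VV[1][1]++ -> VV[1]=[1, 4, 0, 0]
Event 7: LOCAL 2: VV[2][2]++ -> VV[2]=[3, 0, 2, 0]
Event 8: LOCAL 3: VV[3][3]++ -> VV[3]=[1, 3, 0, 2]
Event 3 stamp: [2, 0, 0, 0]
Event 6 stamp: [1, 4, 0, 0]
[2, 0, 0, 0] <= [1, 4, 0, 0]? False. Equal? False. Happens-before: False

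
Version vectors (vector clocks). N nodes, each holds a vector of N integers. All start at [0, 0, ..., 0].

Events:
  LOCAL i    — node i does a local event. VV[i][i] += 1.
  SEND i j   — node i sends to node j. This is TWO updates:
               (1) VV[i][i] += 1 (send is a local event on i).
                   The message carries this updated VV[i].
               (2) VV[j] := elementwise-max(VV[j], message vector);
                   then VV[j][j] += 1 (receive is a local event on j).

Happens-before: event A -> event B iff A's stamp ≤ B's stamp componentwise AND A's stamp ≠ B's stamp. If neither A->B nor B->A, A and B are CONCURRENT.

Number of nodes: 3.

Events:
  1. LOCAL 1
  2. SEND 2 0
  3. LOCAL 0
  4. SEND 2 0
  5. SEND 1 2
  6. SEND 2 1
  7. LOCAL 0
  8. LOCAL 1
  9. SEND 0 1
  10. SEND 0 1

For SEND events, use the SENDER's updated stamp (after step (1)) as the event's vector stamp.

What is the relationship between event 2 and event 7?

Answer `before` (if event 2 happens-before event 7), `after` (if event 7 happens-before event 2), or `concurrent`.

Answer: before

Derivation:
Initial: VV[0]=[0, 0, 0]
Initial: VV[1]=[0, 0, 0]
Initial: VV[2]=[0, 0, 0]
Event 1: LOCAL 1: VV[1][1]++ -> VV[1]=[0, 1, 0]
Event 2: SEND 2->0: VV[2][2]++ -> VV[2]=[0, 0, 1], msg_vec=[0, 0, 1]; VV[0]=max(VV[0],msg_vec) then VV[0][0]++ -> VV[0]=[1, 0, 1]
Event 3: LOCAL 0: VV[0][0]++ -> VV[0]=[2, 0, 1]
Event 4: SEND 2->0: VV[2][2]++ -> VV[2]=[0, 0, 2], msg_vec=[0, 0, 2]; VV[0]=max(VV[0],msg_vec) then VV[0][0]++ -> VV[0]=[3, 0, 2]
Event 5: SEND 1->2: VV[1][1]++ -> VV[1]=[0, 2, 0], msg_vec=[0, 2, 0]; VV[2]=max(VV[2],msg_vec) then VV[2][2]++ -> VV[2]=[0, 2, 3]
Event 6: SEND 2->1: VV[2][2]++ -> VV[2]=[0, 2, 4], msg_vec=[0, 2, 4]; VV[1]=max(VV[1],msg_vec) then VV[1][1]++ -> VV[1]=[0, 3, 4]
Event 7: LOCAL 0: VV[0][0]++ -> VV[0]=[4, 0, 2]
Event 8: LOCAL 1: VV[1][1]++ -> VV[1]=[0, 4, 4]
Event 9: SEND 0->1: VV[0][0]++ -> VV[0]=[5, 0, 2], msg_vec=[5, 0, 2]; VV[1]=max(VV[1],msg_vec) then VV[1][1]++ -> VV[1]=[5, 5, 4]
Event 10: SEND 0->1: VV[0][0]++ -> VV[0]=[6, 0, 2], msg_vec=[6, 0, 2]; VV[1]=max(VV[1],msg_vec) then VV[1][1]++ -> VV[1]=[6, 6, 4]
Event 2 stamp: [0, 0, 1]
Event 7 stamp: [4, 0, 2]
[0, 0, 1] <= [4, 0, 2]? True
[4, 0, 2] <= [0, 0, 1]? False
Relation: before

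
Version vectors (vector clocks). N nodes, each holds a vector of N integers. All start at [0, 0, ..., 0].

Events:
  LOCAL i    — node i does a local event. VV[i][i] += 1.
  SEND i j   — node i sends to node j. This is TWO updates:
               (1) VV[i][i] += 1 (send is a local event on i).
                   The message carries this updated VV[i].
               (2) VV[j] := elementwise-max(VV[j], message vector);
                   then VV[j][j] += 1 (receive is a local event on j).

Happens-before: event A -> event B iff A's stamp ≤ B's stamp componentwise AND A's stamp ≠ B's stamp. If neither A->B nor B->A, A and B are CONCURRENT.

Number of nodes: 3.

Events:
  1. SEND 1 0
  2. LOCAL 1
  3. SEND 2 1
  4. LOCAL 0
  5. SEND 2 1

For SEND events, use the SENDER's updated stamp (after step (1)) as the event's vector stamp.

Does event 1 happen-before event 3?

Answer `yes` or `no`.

Answer: no

Derivation:
Initial: VV[0]=[0, 0, 0]
Initial: VV[1]=[0, 0, 0]
Initial: VV[2]=[0, 0, 0]
Event 1: SEND 1->0: VV[1][1]++ -> VV[1]=[0, 1, 0], msg_vec=[0, 1, 0]; VV[0]=max(VV[0],msg_vec) then VV[0][0]++ -> VV[0]=[1, 1, 0]
Event 2: LOCAL 1: VV[1][1]++ -> VV[1]=[0, 2, 0]
Event 3: SEND 2->1: VV[2][2]++ -> VV[2]=[0, 0, 1], msg_vec=[0, 0, 1]; VV[1]=max(VV[1],msg_vec) then VV[1][1]++ -> VV[1]=[0, 3, 1]
Event 4: LOCAL 0: VV[0][0]++ -> VV[0]=[2, 1, 0]
Event 5: SEND 2->1: VV[2][2]++ -> VV[2]=[0, 0, 2], msg_vec=[0, 0, 2]; VV[1]=max(VV[1],msg_vec) then VV[1][1]++ -> VV[1]=[0, 4, 2]
Event 1 stamp: [0, 1, 0]
Event 3 stamp: [0, 0, 1]
[0, 1, 0] <= [0, 0, 1]? False. Equal? False. Happens-before: False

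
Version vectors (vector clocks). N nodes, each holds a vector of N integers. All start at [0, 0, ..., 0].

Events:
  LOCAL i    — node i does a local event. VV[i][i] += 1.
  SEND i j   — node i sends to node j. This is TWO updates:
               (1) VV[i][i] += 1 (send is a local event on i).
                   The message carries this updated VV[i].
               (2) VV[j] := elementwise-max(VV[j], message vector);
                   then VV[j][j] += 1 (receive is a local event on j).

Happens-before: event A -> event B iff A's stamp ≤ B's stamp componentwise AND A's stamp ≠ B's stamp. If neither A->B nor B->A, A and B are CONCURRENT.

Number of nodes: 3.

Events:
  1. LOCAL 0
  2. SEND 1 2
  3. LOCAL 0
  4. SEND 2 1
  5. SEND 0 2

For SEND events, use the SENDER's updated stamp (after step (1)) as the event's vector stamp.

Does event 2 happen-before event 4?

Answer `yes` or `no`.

Initial: VV[0]=[0, 0, 0]
Initial: VV[1]=[0, 0, 0]
Initial: VV[2]=[0, 0, 0]
Event 1: LOCAL 0: VV[0][0]++ -> VV[0]=[1, 0, 0]
Event 2: SEND 1->2: VV[1][1]++ -> VV[1]=[0, 1, 0], msg_vec=[0, 1, 0]; VV[2]=max(VV[2],msg_vec) then VV[2][2]++ -> VV[2]=[0, 1, 1]
Event 3: LOCAL 0: VV[0][0]++ -> VV[0]=[2, 0, 0]
Event 4: SEND 2->1: VV[2][2]++ -> VV[2]=[0, 1, 2], msg_vec=[0, 1, 2]; VV[1]=max(VV[1],msg_vec) then VV[1][1]++ -> VV[1]=[0, 2, 2]
Event 5: SEND 0->2: VV[0][0]++ -> VV[0]=[3, 0, 0], msg_vec=[3, 0, 0]; VV[2]=max(VV[2],msg_vec) then VV[2][2]++ -> VV[2]=[3, 1, 3]
Event 2 stamp: [0, 1, 0]
Event 4 stamp: [0, 1, 2]
[0, 1, 0] <= [0, 1, 2]? True. Equal? False. Happens-before: True

Answer: yes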